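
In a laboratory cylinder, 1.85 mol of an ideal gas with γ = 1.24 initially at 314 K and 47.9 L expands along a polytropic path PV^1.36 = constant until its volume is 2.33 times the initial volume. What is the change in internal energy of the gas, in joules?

-5280 J

P₁ = nRT₁/V₁ = 1.85×8.314×314/47.9 = 101 kPa.
Polytropic n=1.36: T₂ = T₁(V₁/V₂)^(n−1) = 314×(0.429)^0.36 = 232 K; P₂ = P₁(V₁/V₂)^n = 31.9 kPa.
For an ideal gas ΔU = nCvΔT with Cv = R/(γ−1) = 34.6 J/(mol·K).
ΔU = 1.85×34.6×(232−314) = -5280 J.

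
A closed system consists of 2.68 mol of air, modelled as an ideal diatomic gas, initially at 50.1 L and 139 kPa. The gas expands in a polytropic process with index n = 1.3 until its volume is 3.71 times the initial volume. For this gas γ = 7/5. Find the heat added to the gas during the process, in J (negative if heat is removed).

1890 J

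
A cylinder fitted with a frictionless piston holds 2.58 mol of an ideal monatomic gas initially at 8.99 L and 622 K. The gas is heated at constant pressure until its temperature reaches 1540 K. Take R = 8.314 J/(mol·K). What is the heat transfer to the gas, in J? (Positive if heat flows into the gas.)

P₁ = nRT₁/V₁ = 2.58×8.314×622/8.99 = 1480 kPa.
Isobaric: P stays 1480 kPa; V/T = const ⇒ T₂ = 1540 K, V₂ = 22.3 L.
W = PΔV = 1480×(22.3−8.99) kPa·L = 19700 J.
ΔU = nCvΔT = 2.58×12.5×(1540−622) = 29500 J.
Q = ΔU + W = nCpΔT = 49200 J.

49200 J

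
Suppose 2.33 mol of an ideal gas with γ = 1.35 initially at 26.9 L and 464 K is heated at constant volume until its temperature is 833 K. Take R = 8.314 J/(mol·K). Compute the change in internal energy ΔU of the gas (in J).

20400 J

P₁ = nRT₁/V₁ = 2.33×8.314×464/26.9 = 334 kPa.
Isochoric: V stays 26.9 L; P/T = const ⇒ T₂ = 833 K, P₂ = 600 kPa.
For an ideal gas ΔU = nCvΔT with Cv = R/(γ−1) = 23.8 J/(mol·K).
ΔU = 2.33×23.8×(833−464) = 20400 J.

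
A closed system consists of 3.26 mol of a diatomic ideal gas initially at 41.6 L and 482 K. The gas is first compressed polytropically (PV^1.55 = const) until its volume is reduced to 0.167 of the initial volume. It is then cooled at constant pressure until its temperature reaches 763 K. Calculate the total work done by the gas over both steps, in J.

-54100 J

P₁ = nRT₁/V₁ = 3.26×8.314×482/41.6 = 314 kPa.
Step 1 — Polytropic n=1.55: T₂ = T₁(V₁/V₂)^(n−1) = 482×(5.99)^0.55 = 1290 K; P₂ = P₁(V₁/V₂)^n = 5030 kPa.
W = (P₁V₁−P₂V₂)/(n−1) = (314×41.6−5030×6.95)/0.55 = -39800 J.
ΔU = nCvΔT = 3.26×20.8×(1290−482) = 54700 J.
Q = ΔU + W = 14900 J.
State after step 1: P = 5030 kPa, V = 6.95 L, T = 1290 K.
Step 2 — Isobaric: P stays 5030 kPa; V/T = const ⇒ T₂ = 763 K, V₂ = 4.11 L.
W = PΔV = 5030×(4.11−6.95) kPa·L = -14300 J.
ΔU = nCvΔT = 3.26×20.8×(763−1290) = -35700 J.
Q = ΔU + W = nCpΔT = -50000 J.
Net over both steps: W = -54100 J, Q = -35100 J, ΔU = 19000 J.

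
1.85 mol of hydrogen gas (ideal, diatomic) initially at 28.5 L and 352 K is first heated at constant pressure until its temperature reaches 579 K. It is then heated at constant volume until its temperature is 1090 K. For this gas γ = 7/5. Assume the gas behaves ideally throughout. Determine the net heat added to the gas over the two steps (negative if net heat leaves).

P₁ = nRT₁/V₁ = 1.85×8.314×352/28.5 = 190 kPa.
Step 1 — Isobaric: P stays 190 kPa; V/T = const ⇒ T₂ = 579 K, V₂ = 46.9 L.
W = PΔV = 190×(46.9−28.5) kPa·L = 3490 J.
ΔU = nCvΔT = 1.85×20.8×(579−352) = 8730 J.
Q = ΔU + W = nCpΔT = 12200 J.
State after step 1: P = 190 kPa, V = 46.9 L, T = 579 K.
Step 2 — Isochoric: V stays 46.9 L; P/T = const ⇒ T₂ = 1090 K, P₂ = 358 kPa.
W = 0 (no volume change).
ΔU = nCvΔT = 1.85×20.8×(1090−579) = 19600 J.
Q = ΔU = 19600 J.
Net over both steps: W = 3490 J, Q = 31900 J, ΔU = 28400 J.

31900 J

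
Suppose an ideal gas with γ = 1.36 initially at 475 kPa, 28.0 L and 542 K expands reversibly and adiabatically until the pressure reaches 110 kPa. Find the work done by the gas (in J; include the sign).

n = P₁V₁/(RT₁) = 475×28.0/(8.314×542) = 2.95 mol.
Adiabatic: T₂/T₁ = (P₂/P₁)^((γ−1)/γ) ⇒ T₂ = 542×(0.232)^0.265 = 368 K; V₂ = 82.1 L.
ΔU = nCvΔT = 2.95×23.1×(368−542) = -11900 J.
Q = 0 for an adiabatic process, so W = −ΔU = 11900 J.

11900 J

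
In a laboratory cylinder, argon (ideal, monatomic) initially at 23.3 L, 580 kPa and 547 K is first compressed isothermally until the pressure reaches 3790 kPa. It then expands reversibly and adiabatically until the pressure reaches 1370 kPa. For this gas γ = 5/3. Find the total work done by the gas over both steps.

n = P₁V₁/(RT₁) = 580×23.3/(8.314×547) = 2.97 mol.
Step 1 — Isothermal: T stays 547 K; PV = const ⇒ V₂ = 3.57 L, P₂ = 3790 kPa.
ΔU = 0 (ideal gas, T constant).
W = nRT ln(V₂/V₁) = 2.97×8.314×547×ln(0.153) = -25400 J.
Q = ΔU + W = -25400 J.
State after step 1: P = 3790 kPa, V = 3.57 L, T = 547 K.
Step 2 — Adiabatic: T₂/T₁ = (P₂/P₁)^((γ−1)/γ) ⇒ T₂ = 547×(0.361)^0.400 = 364 K; V₂ = 6.57 L.
ΔU = nCvΔT = 2.97×12.5×(364−547) = -6780 J.
Q = 0 for an adiabatic process, so W = −ΔU = 6780 J.
Net over both steps: W = -18600 J, Q = -25400 J, ΔU = -6780 J.

-18600 J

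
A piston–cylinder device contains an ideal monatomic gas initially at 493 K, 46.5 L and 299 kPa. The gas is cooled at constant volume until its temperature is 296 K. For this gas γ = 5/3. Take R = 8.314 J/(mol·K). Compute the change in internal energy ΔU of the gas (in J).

n = P₁V₁/(RT₁) = 299×46.5/(8.314×493) = 3.39 mol.
Isochoric: V stays 46.5 L; P/T = const ⇒ T₂ = 296 K, P₂ = 180 kPa.
For an ideal gas ΔU = nCvΔT with Cv = (3/2)R = 12.5 J/(mol·K).
ΔU = 3.39×12.5×(296−493) = -8330 J.

-8330 J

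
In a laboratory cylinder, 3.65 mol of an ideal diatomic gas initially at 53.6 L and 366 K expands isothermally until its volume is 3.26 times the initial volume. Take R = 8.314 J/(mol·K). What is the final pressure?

P₁ = nRT₁/V₁ = 3.65×8.314×366/53.6 = 207 kPa.
Isothermal: T stays 366 K; PV = const ⇒ V₂ = 175 L, P₂ = 63.6 kPa.

63.6 kPa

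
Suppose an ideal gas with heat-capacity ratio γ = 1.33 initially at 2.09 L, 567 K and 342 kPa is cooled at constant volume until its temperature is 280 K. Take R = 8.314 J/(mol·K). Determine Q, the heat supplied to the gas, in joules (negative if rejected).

n = P₁V₁/(RT₁) = 342×2.09/(8.314×567) = 0.152 mol.
Isochoric: V stays 2.09 L; P/T = const ⇒ T₂ = 280 K, P₂ = 169 kPa.
W = 0 (no volume change).
ΔU = nCvΔT = 0.152×25.2×(280−567) = -1100 J.
Q = ΔU = -1100 J.

-1100 J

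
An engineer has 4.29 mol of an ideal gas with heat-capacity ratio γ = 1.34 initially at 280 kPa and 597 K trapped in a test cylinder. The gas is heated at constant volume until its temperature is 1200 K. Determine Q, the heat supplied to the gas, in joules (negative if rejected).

V₁ = nRT₁/P₁ = 4.29×8.314×597/280 = 76.0 L.
Isochoric: V stays 76.0 L; P/T = const ⇒ T₂ = 1200 K, P₂ = 563 kPa.
W = 0 (no volume change).
ΔU = nCvΔT = 4.29×24.5×(1200−597) = 63300 J.
Q = ΔU = 63300 J.

63300 J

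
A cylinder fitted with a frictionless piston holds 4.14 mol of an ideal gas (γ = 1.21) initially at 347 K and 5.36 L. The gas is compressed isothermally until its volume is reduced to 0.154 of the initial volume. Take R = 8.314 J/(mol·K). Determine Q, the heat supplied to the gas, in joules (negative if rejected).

-22300 J

P₁ = nRT₁/V₁ = 4.14×8.314×347/5.36 = 2230 kPa.
Isothermal: T stays 347 K; PV = const ⇒ V₂ = 0.825 L, P₂ = 14500 kPa.
ΔU = 0 (ideal gas, T constant).
W = nRT ln(V₂/V₁) = 4.14×8.314×347×ln(0.154) = -22300 J.
Q = ΔU + W = -22300 J.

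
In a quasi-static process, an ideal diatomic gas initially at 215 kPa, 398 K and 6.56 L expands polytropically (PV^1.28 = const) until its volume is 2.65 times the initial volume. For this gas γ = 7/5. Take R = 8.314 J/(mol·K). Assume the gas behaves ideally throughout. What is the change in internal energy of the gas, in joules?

n = P₁V₁/(RT₁) = 215×6.56/(8.314×398) = 0.426 mol.
Polytropic n=1.28: T₂ = T₁(V₁/V₂)^(n−1) = 398×(0.377)^0.28 = 303 K; P₂ = P₁(V₁/V₂)^n = 61.8 kPa.
For an ideal gas ΔU = nCvΔT with Cv = (5/2)R = 20.8 J/(mol·K).
ΔU = 0.426×20.8×(303−398) = -842 J.

-842 J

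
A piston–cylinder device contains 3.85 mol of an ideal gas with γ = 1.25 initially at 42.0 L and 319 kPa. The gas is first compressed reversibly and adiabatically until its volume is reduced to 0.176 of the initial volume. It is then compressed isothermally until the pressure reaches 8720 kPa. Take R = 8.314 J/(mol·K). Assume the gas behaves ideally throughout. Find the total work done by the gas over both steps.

T₁ = P₁V₁/(nR) = 319×42.0/(3.85×8.314) = 419 K.
Step 1 — Adiabatic: TV^(γ−1) = const ⇒ T₂ = 419×(5.68)^0.250 = 646 K; PV^γ = const ⇒ P₂ = 2800 kPa.
ΔU = nCvΔT = 3.85×33.3×(646−419) = 29100 J.
Q = 0 for an adiabatic process, so W = −ΔU = -29100 J.
State after step 1: P = 2800 kPa, V = 7.39 L, T = 646 K.
Step 2 — Isothermal: T stays 646 K; PV = const ⇒ V₂ = 2.37 L, P₂ = 8720 kPa.
ΔU = 0 (ideal gas, T constant).
W = nRT ln(V₂/V₁) = 3.85×8.314×646×ln(0.321) = -23500 J.
Q = ΔU + W = -23500 J.
Net over both steps: W = -52700 J, Q = -23500 J, ΔU = 29100 J.

-52700 J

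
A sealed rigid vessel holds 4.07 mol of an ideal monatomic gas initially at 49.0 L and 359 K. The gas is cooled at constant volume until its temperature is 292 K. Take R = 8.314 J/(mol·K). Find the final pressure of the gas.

P₁ = nRT₁/V₁ = 4.07×8.314×359/49.0 = 248 kPa.
Isochoric: V stays 49.0 L; P/T = const ⇒ T₂ = 292 K, P₂ = 202 kPa.

202 kPa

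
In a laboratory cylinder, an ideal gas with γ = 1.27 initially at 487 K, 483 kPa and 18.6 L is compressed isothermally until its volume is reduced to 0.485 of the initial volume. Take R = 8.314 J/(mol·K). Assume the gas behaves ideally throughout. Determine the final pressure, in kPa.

996 kPa

Isothermal: T stays 487 K; PV = const ⇒ V₂ = 9.02 L, P₂ = 996 kPa.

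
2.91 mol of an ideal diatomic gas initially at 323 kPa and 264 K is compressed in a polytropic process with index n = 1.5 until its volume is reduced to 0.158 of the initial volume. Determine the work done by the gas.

-19400 J

V₁ = nRT₁/P₁ = 2.91×8.314×264/323 = 19.8 L.
Polytropic n=1.5: T₂ = T₁(V₁/V₂)^(n−1) = 264×(6.33)^0.50 = 664 K; P₂ = P₁(V₁/V₂)^n = 5140 kPa.
W = (P₁V₁−P₂V₂)/(n−1) = (323×19.8−5140×3.12)/0.50 = -19400 J.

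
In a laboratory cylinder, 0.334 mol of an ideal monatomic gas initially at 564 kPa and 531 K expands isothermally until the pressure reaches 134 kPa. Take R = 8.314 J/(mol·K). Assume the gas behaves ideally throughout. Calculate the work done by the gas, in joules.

2120 J

V₁ = nRT₁/P₁ = 0.334×8.314×531/564 = 2.61 L.
Isothermal: T stays 531 K; PV = const ⇒ V₂ = 11.0 L, P₂ = 134 kPa.
W = nRT ln(V₂/V₁) = 0.334×8.314×531×ln(4.21) = 2120 J.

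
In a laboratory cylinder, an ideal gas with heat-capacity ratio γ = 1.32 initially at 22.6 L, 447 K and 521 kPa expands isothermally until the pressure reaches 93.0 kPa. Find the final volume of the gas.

127 L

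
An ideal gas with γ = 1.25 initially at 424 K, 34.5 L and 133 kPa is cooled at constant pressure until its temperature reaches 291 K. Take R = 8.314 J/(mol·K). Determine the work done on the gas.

1440 J

n = P₁V₁/(RT₁) = 133×34.5/(8.314×424) = 1.30 mol.
Isobaric: P stays 133 kPa; V/T = const ⇒ T₂ = 291 K, V₂ = 23.7 L.
W = PΔV = 133×(23.7−34.5) kPa·L = -1440 J.
Work done on the gas = −W_by = 1440 J.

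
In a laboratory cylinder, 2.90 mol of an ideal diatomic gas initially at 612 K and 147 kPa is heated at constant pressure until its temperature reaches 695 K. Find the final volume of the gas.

114 L

V₁ = nRT₁/P₁ = 2.90×8.314×612/147 = 100 L.
Isobaric: P stays 147 kPa; V/T = const ⇒ T₂ = 695 K, V₂ = 114 L.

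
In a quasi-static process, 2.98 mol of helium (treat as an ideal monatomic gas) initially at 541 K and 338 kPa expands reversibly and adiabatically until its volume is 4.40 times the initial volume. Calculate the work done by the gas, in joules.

12600 J

V₁ = nRT₁/P₁ = 2.98×8.314×541/338 = 39.7 L.
Adiabatic: TV^(γ−1) = const ⇒ T₂ = 541×(0.227)^0.667 = 201 K; PV^γ = const ⇒ P₂ = 28.6 kPa.
ΔU = nCvΔT = 2.98×12.5×(201−541) = -12600 J.
Q = 0 for an adiabatic process, so W = −ΔU = 12600 J.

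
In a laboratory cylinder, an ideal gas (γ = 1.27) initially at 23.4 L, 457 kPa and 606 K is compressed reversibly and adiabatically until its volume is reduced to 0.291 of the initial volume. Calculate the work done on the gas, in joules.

15700 J

n = P₁V₁/(RT₁) = 457×23.4/(8.314×606) = 2.12 mol.
Adiabatic: TV^(γ−1) = const ⇒ T₂ = 606×(3.44)^0.270 = 846 K; PV^γ = const ⇒ P₂ = 2190 kPa.
ΔU = nCvΔT = 2.12×30.8×(846−606) = 15700 J.
Q = 0 for an adiabatic process, so W = −ΔU = -15700 J.
Work done on the gas = −W_by = 15700 J.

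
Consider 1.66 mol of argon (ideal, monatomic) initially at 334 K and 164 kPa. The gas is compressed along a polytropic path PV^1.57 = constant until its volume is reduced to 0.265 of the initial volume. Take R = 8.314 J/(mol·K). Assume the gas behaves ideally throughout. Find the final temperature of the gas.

V₁ = nRT₁/P₁ = 1.66×8.314×334/164 = 28.1 L.
Polytropic n=1.57: T₂ = T₁(V₁/V₂)^(n−1) = 334×(3.77)^0.57 = 712 K; P₂ = P₁(V₁/V₂)^n = 1320 kPa.

712 K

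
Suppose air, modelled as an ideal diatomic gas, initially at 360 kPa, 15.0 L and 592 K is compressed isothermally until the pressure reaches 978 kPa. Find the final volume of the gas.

5.52 L

Isothermal: T stays 592 K; PV = const ⇒ V₂ = 5.52 L, P₂ = 978 kPa.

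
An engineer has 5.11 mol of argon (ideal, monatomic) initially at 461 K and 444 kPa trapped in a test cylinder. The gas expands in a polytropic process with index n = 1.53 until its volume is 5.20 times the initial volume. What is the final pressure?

35.6 kPa

V₁ = nRT₁/P₁ = 5.11×8.314×461/444 = 44.1 L.
Polytropic n=1.53: T₂ = T₁(V₁/V₂)^(n−1) = 461×(0.192)^0.53 = 192 K; P₂ = P₁(V₁/V₂)^n = 35.6 kPa.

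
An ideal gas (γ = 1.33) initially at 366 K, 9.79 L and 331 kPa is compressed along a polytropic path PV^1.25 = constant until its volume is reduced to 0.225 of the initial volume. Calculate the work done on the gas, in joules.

5860 J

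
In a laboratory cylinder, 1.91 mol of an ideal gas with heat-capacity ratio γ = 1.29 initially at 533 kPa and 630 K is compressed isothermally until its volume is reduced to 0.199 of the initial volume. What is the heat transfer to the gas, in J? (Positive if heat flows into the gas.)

-16200 J

V₁ = nRT₁/P₁ = 1.91×8.314×630/533 = 18.8 L.
Isothermal: T stays 630 K; PV = const ⇒ V₂ = 3.74 L, P₂ = 2680 kPa.
ΔU = 0 (ideal gas, T constant).
W = nRT ln(V₂/V₁) = 1.91×8.314×630×ln(0.199) = -16200 J.
Q = ΔU + W = -16200 J.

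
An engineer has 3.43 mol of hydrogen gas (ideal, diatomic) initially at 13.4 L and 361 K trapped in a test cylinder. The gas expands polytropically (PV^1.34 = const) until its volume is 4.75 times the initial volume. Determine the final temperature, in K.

213 K

P₁ = nRT₁/V₁ = 3.43×8.314×361/13.4 = 768 kPa.
Polytropic n=1.34: T₂ = T₁(V₁/V₂)^(n−1) = 361×(0.211)^0.34 = 213 K; P₂ = P₁(V₁/V₂)^n = 95.2 kPa.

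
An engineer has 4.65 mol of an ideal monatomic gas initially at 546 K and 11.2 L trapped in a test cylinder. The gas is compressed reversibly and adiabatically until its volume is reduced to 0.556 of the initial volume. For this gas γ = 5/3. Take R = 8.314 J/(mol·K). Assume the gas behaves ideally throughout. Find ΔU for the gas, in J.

P₁ = nRT₁/V₁ = 4.65×8.314×546/11.2 = 1880 kPa.
Adiabatic: TV^(γ−1) = const ⇒ T₂ = 546×(1.80)^0.667 = 808 K; PV^γ = const ⇒ P₂ = 5010 kPa.
For an ideal gas ΔU = nCvΔT with Cv = (3/2)R = 12.5 J/(mol·K).
ΔU = 4.65×12.5×(808−546) = 15200 J.

15200 J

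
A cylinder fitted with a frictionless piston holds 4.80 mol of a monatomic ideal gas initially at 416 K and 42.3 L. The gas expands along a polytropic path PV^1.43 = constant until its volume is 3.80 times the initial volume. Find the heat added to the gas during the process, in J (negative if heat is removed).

P₁ = nRT₁/V₁ = 4.80×8.314×416/42.3 = 392 kPa.
Polytropic n=1.43: T₂ = T₁(V₁/V₂)^(n−1) = 416×(0.263)^0.43 = 234 K; P₂ = P₁(V₁/V₂)^n = 58.2 kPa.
W = (P₁V₁−P₂V₂)/(n−1) = (392×42.3−58.2×161)/0.43 = 16900 J.
ΔU = nCvΔT = 4.80×12.5×(234−416) = -10900 J.
Q = ΔU + W = 5990 J.

5990 J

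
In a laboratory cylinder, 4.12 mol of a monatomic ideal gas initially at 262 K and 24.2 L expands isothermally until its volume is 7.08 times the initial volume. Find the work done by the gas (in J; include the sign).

17600 J

P₁ = nRT₁/V₁ = 4.12×8.314×262/24.2 = 371 kPa.
Isothermal: T stays 262 K; PV = const ⇒ V₂ = 171 L, P₂ = 52.4 kPa.
W = nRT ln(V₂/V₁) = 4.12×8.314×262×ln(7.08) = 17600 J.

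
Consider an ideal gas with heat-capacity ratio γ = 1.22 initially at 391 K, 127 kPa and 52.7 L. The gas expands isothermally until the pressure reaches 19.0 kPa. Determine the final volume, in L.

Isothermal: T stays 391 K; PV = const ⇒ V₂ = 352 L, P₂ = 19.0 kPa.

352 L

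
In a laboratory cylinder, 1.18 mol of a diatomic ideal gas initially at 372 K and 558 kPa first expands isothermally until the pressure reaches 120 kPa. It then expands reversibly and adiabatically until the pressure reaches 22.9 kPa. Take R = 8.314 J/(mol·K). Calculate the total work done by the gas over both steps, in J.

V₁ = nRT₁/P₁ = 1.18×8.314×372/558 = 6.54 L.
Step 1 — Isothermal: T stays 372 K; PV = const ⇒ V₂ = 30.4 L, P₂ = 120 kPa.
ΔU = 0 (ideal gas, T constant).
W = nRT ln(V₂/V₁) = 1.18×8.314×372×ln(4.65) = 5610 J.
Q = ΔU + W = 5610 J.
State after step 1: P = 120 kPa, V = 30.4 L, T = 372 K.
Step 2 — Adiabatic: T₂/T₁ = (P₂/P₁)^((γ−1)/γ) ⇒ T₂ = 372×(0.191)^0.286 = 232 K; V₂ = 99.3 L.
ΔU = nCvΔT = 1.18×20.8×(232−372) = -3440 J.
Q = 0 for an adiabatic process, so W = −ΔU = 3440 J.
Net over both steps: W = 9050 J, Q = 5610 J, ΔU = -3440 J.

9050 J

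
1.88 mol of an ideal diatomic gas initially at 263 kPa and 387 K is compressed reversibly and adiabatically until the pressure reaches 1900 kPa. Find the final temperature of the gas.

681 K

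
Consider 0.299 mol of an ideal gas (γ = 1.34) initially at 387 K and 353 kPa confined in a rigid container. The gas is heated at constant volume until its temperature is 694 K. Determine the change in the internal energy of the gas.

V₁ = nRT₁/P₁ = 0.299×8.314×387/353 = 2.73 L.
Isochoric: V stays 2.73 L; P/T = const ⇒ T₂ = 694 K, P₂ = 633 kPa.
For an ideal gas ΔU = nCvΔT with Cv = R/(γ−1) = 24.5 J/(mol·K).
ΔU = 0.299×24.5×(694−387) = 2240 J.

2240 J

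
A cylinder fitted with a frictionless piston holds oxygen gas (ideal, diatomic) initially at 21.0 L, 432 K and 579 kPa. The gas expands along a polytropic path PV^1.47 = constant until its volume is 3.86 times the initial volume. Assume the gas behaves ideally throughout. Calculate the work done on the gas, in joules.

-12200 J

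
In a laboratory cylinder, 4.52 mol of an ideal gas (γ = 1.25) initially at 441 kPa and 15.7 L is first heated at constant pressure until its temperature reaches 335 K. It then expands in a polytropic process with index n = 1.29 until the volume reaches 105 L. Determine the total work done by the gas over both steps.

T₁ = P₁V₁/(nR) = 441×15.7/(4.52×8.314) = 184 K.
Step 1 — Isobaric: P stays 441 kPa; V/T = const ⇒ T₂ = 335 K, V₂ = 28.5 L.
W = PΔV = 441×(28.5−15.7) kPa·L = 5670 J.
ΔU = nCvΔT = 4.52×33.3×(335−184) = 22700 J.
Q = ΔU + W = nCpΔT = 28300 J.
State after step 1: P = 441 kPa, V = 28.5 L, T = 335 K.
Step 2 — Polytropic n=1.29: T₂ = T₁(V₁/V₂)^(n−1) = 335×(0.272)^0.29 = 230 K; P₂ = P₁(V₁/V₂)^n = 82.2 kPa.
W = (P₁V₁−P₂V₂)/(n−1) = (441×28.5−82.2×105)/0.29 = 13700 J.
ΔU = nCvΔT = 4.52×33.3×(230−335) = -15800 J.
Q = ΔU + W = -2180 J.
Net over both steps: W = 19300 J, Q = 26100 J, ΔU = 6820 J.

19300 J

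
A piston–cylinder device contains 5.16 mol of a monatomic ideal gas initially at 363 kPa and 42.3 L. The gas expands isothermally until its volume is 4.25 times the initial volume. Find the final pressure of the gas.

85.4 kPa

T₁ = P₁V₁/(nR) = 363×42.3/(5.16×8.314) = 358 K.
Isothermal: T stays 358 K; PV = const ⇒ V₂ = 180 L, P₂ = 85.4 kPa.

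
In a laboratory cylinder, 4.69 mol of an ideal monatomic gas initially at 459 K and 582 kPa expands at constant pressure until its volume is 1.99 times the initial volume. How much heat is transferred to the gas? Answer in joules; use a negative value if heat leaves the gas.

V₁ = nRT₁/P₁ = 4.69×8.314×459/582 = 30.8 L.
Isobaric: P stays 582 kPa; V/T = const ⇒ T₂ = 913 K, V₂ = 61.2 L.
W = PΔV = 582×(61.2−30.8) kPa·L = 17700 J.
ΔU = nCvΔT = 4.69×12.5×(913−459) = 26600 J.
Q = ΔU + W = nCpΔT = 44300 J.

44300 J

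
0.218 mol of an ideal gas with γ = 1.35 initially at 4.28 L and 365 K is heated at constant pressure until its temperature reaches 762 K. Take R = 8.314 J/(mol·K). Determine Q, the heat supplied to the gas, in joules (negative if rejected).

P₁ = nRT₁/V₁ = 0.218×8.314×365/4.28 = 155 kPa.
Isobaric: P stays 155 kPa; V/T = const ⇒ T₂ = 762 K, V₂ = 8.94 L.
W = PΔV = 155×(8.94−4.28) kPa·L = 720 J.
ΔU = nCvΔT = 0.218×23.8×(762−365) = 2060 J.
Q = ΔU + W = nCpΔT = 2780 J.

2780 J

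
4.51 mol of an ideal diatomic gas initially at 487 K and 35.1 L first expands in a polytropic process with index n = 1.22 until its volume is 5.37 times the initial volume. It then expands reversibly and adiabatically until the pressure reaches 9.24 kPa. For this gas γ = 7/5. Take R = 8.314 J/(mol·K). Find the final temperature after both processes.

191 K

P₁ = nRT₁/V₁ = 4.51×8.314×487/35.1 = 520 kPa.
Step 1 — Polytropic n=1.22: T₂ = T₁(V₁/V₂)^(n−1) = 487×(0.186)^0.22 = 336 K; P₂ = P₁(V₁/V₂)^n = 66.9 kPa.
W = (P₁V₁−P₂V₂)/(n−1) = (520×35.1−66.9×188)/0.22 = 25700 J.
ΔU = nCvΔT = 4.51×20.8×(336−487) = -14100 J.
Q = ΔU + W = 11500 J.
State after step 1: P = 66.9 kPa, V = 188 L, T = 336 K.
Step 2 — Adiabatic: T₂/T₁ = (P₂/P₁)^((γ−1)/γ) ⇒ T₂ = 336×(0.138)^0.286 = 191 K; V₂ = 775 L.
ΔU = nCvΔT = 4.51×20.8×(191−336) = -13600 J.
Q = 0 for an adiabatic process, so W = −ΔU = 13600 J.
Net over both steps: W = 39300 J, Q = 11500 J, ΔU = -27700 J.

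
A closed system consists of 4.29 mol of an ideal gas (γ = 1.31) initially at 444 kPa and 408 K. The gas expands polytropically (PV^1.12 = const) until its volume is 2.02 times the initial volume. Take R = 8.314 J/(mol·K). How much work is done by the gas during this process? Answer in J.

V₁ = nRT₁/P₁ = 4.29×8.314×408/444 = 32.8 L.
Polytropic n=1.12: T₂ = T₁(V₁/V₂)^(n−1) = 408×(0.495)^0.12 = 375 K; P₂ = P₁(V₁/V₂)^n = 202 kPa.
W = (P₁V₁−P₂V₂)/(n−1) = (444×32.8−202×66.2)/0.12 = 9810 J.

9810 J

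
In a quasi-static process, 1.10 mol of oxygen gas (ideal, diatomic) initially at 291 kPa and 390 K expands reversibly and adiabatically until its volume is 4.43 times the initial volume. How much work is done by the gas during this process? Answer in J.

4000 J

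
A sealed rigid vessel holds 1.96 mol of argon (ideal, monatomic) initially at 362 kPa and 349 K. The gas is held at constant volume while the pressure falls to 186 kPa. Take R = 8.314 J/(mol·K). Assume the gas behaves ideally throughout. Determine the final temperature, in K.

179 K

V₁ = nRT₁/P₁ = 1.96×8.314×349/362 = 15.7 L.
Isochoric: V stays 15.7 L; P/T = const ⇒ T₂ = 179 K, P₂ = 186 kPa.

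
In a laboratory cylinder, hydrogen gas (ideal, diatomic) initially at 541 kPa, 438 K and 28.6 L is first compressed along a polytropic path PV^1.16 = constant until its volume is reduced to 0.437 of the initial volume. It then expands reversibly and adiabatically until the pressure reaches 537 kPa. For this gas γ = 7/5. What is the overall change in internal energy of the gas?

-5190 J

n = P₁V₁/(RT₁) = 541×28.6/(8.314×438) = 4.25 mol.
Step 1 — Polytropic n=1.16: T₂ = T₁(V₁/V₂)^(n−1) = 438×(2.29)^0.16 = 500 K; P₂ = P₁(V₁/V₂)^n = 1410 kPa.
W = (P₁V₁−P₂V₂)/(n−1) = (541×28.6−1410×12.5)/0.16 = -13700 J.
ΔU = nCvΔT = 4.25×20.8×(500−438) = 5480 J.
Q = ΔU + W = -8220 J.
State after step 1: P = 1410 kPa, V = 12.5 L, T = 500 K.
Step 2 — Adiabatic: T₂/T₁ = (P₂/P₁)^((γ−1)/γ) ⇒ T₂ = 500×(0.380)^0.286 = 379 K; V₂ = 24.9 L.
ΔU = nCvΔT = 4.25×20.8×(379−500) = -10700 J.
Q = 0 for an adiabatic process, so W = −ΔU = 10700 J.
Net over both steps: W = -3030 J, Q = -8220 J, ΔU = -5190 J.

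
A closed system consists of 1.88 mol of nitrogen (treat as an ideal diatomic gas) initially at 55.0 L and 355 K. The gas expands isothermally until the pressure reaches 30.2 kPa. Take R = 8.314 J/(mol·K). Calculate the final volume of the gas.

P₁ = nRT₁/V₁ = 1.88×8.314×355/55.0 = 101 kPa.
Isothermal: T stays 355 K; PV = const ⇒ V₂ = 184 L, P₂ = 30.2 kPa.

184 L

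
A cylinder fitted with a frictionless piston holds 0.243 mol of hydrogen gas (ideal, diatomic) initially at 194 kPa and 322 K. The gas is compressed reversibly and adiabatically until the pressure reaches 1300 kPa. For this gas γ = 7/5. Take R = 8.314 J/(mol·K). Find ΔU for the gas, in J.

1170 J

V₁ = nRT₁/P₁ = 0.243×8.314×322/194 = 3.35 L.
Adiabatic: T₂/T₁ = (P₂/P₁)^((γ−1)/γ) ⇒ T₂ = 322×(6.70)^0.286 = 554 K; V₂ = 0.862 L.
For an ideal gas ΔU = nCvΔT with Cv = (5/2)R = 20.8 J/(mol·K).
ΔU = 0.243×20.8×(554−322) = 1170 J.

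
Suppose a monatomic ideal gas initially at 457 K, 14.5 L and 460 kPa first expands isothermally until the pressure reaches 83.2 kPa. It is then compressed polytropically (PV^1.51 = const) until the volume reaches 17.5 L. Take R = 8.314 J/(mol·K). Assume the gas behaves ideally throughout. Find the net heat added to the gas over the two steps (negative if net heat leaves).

n = P₁V₁/(RT₁) = 460×14.5/(8.314×457) = 1.76 mol.
Step 1 — Isothermal: T stays 457 K; PV = const ⇒ V₂ = 80.2 L, P₂ = 83.2 kPa.
ΔU = 0 (ideal gas, T constant).
W = nRT ln(V₂/V₁) = 1.76×8.314×457×ln(5.53) = 11400 J.
Q = ΔU + W = 11400 J.
State after step 1: P = 83.2 kPa, V = 80.2 L, T = 457 K.
Step 2 — Polytropic n=1.51: T₂ = T₁(V₁/V₂)^(n−1) = 457×(4.58)^0.51 = 993 K; P₂ = P₁(V₁/V₂)^n = 828 kPa.
W = (P₁V₁−P₂V₂)/(n−1) = (83.2×80.2−828×17.5)/0.51 = -15300 J.
ΔU = nCvΔT = 1.76×12.5×(993−457) = 11700 J.
Q = ΔU + W = -3610 J.
Net over both steps: W = -3940 J, Q = 7800 J, ΔU = 11700 J.

7800 J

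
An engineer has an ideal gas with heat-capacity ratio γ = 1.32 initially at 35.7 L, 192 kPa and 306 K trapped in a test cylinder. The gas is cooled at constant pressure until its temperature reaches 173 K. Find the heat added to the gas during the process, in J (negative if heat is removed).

-12300 J

n = P₁V₁/(RT₁) = 192×35.7/(8.314×306) = 2.69 mol.
Isobaric: P stays 192 kPa; V/T = const ⇒ T₂ = 173 K, V₂ = 20.2 L.
W = PΔV = 192×(20.2−35.7) kPa·L = -2980 J.
ΔU = nCvΔT = 2.69×26.0×(173−306) = -9310 J.
Q = ΔU + W = nCpΔT = -12300 J.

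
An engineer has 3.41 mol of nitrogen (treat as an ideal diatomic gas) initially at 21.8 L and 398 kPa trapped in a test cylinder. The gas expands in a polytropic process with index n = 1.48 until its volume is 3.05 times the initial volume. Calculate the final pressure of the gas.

T₁ = P₁V₁/(nR) = 398×21.8/(3.41×8.314) = 306 K.
Polytropic n=1.48: T₂ = T₁(V₁/V₂)^(n−1) = 306×(0.328)^0.48 = 179 K; P₂ = P₁(V₁/V₂)^n = 76.4 kPa.

76.4 kPa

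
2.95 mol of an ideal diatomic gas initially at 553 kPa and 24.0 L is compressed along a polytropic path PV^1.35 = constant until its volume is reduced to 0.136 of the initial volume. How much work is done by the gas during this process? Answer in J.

-38300 J

T₁ = P₁V₁/(nR) = 553×24.0/(2.95×8.314) = 541 K.
Polytropic n=1.35: T₂ = T₁(V₁/V₂)^(n−1) = 541×(7.35)^0.35 = 1090 K; P₂ = P₁(V₁/V₂)^n = 8170 kPa.
W = (P₁V₁−P₂V₂)/(n−1) = (553×24.0−8170×3.26)/0.35 = -38300 J.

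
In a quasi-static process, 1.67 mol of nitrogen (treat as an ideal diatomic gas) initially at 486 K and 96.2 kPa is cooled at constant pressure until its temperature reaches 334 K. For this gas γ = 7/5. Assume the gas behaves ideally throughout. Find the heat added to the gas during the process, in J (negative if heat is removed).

V₁ = nRT₁/P₁ = 1.67×8.314×486/96.2 = 70.1 L.
Isobaric: P stays 96.2 kPa; V/T = const ⇒ T₂ = 334 K, V₂ = 48.2 L.
W = PΔV = 96.2×(48.2−70.1) kPa·L = -2110 J.
ΔU = nCvΔT = 1.67×20.8×(334−486) = -5280 J.
Q = ΔU + W = nCpΔT = -7390 J.

-7390 J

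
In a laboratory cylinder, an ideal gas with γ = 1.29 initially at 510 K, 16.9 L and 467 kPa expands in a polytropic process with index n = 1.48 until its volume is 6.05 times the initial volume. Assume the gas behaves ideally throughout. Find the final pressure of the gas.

32.5 kPa

Polytropic n=1.48: T₂ = T₁(V₁/V₂)^(n−1) = 510×(0.165)^0.48 = 215 K; P₂ = P₁(V₁/V₂)^n = 32.5 kPa.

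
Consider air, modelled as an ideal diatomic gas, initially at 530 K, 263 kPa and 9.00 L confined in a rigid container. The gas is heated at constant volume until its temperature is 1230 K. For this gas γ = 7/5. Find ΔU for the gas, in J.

7820 J

n = P₁V₁/(RT₁) = 263×9.00/(8.314×530) = 0.537 mol.
Isochoric: V stays 9.00 L; P/T = const ⇒ T₂ = 1230 K, P₂ = 610 kPa.
For an ideal gas ΔU = nCvΔT with Cv = (5/2)R = 20.8 J/(mol·K).
ΔU = 0.537×20.8×(1230−530) = 7820 J.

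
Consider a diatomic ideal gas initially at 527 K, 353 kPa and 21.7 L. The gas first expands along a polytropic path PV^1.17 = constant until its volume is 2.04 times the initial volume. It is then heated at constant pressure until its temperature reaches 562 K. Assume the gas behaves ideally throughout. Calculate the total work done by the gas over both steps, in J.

n = P₁V₁/(RT₁) = 353×21.7/(8.314×527) = 1.75 mol.
Step 1 — Polytropic n=1.17: T₂ = T₁(V₁/V₂)^(n−1) = 527×(0.490)^0.17 = 467 K; P₂ = P₁(V₁/V₂)^n = 153 kPa.
W = (P₁V₁−P₂V₂)/(n−1) = (353×21.7−153×44.3)/0.17 = 5140 J.
ΔU = nCvΔT = 1.75×20.8×(467−527) = -2190 J.
Q = ΔU + W = 2960 J.
State after step 1: P = 153 kPa, V = 44.3 L, T = 467 K.
Step 2 — Isobaric: P stays 153 kPa; V/T = const ⇒ T₂ = 562 K, V₂ = 53.3 L.
W = PΔV = 153×(53.3−44.3) kPa·L = 1380 J.
ΔU = nCvΔT = 1.75×20.8×(562−467) = 3460 J.
Q = ΔU + W = nCpΔT = 4840 J.
Net over both steps: W = 6530 J, Q = 7800 J, ΔU = 1270 J.

6530 J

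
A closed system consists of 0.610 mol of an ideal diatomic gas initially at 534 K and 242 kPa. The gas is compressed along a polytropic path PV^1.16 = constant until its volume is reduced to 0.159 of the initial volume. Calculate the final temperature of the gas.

717 K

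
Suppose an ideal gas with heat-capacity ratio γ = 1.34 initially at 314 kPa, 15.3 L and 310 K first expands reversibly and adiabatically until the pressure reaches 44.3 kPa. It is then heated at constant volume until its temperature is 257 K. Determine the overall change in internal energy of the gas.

n = P₁V₁/(RT₁) = 314×15.3/(8.314×310) = 1.86 mol.
Step 1 — Adiabatic: T₂/T₁ = (P₂/P₁)^((γ−1)/γ) ⇒ T₂ = 310×(0.141)^0.254 = 189 K; V₂ = 66.0 L.
ΔU = nCvΔT = 1.86×24.5×(189−310) = -5530 J.
Q = 0 for an adiabatic process, so W = −ΔU = 5530 J.
State after step 1: P = 44.3 kPa, V = 66.0 L, T = 189 K.
Step 2 — Isochoric: V stays 66.0 L; P/T = const ⇒ T₂ = 257 K, P₂ = 60.4 kPa.
W = 0 (no volume change).
ΔU = nCvΔT = 1.86×24.5×(257−189) = 3120 J.
Q = ΔU = 3120 J.
Net over both steps: W = 5530 J, Q = 3120 J, ΔU = -2420 J.

-2420 J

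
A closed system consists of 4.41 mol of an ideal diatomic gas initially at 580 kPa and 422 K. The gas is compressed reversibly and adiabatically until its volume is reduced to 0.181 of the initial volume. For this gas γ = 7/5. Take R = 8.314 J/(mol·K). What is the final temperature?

V₁ = nRT₁/P₁ = 4.41×8.314×422/580 = 26.7 L.
Adiabatic: TV^(γ−1) = const ⇒ T₂ = 422×(5.52)^0.400 = 836 K; PV^γ = const ⇒ P₂ = 6350 kPa.

836 K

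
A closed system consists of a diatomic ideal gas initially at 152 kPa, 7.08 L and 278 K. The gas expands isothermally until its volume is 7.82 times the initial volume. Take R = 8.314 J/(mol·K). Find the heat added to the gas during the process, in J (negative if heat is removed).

n = P₁V₁/(RT₁) = 152×7.08/(8.314×278) = 0.466 mol.
Isothermal: T stays 278 K; PV = const ⇒ V₂ = 55.4 L, P₂ = 19.4 kPa.
ΔU = 0 (ideal gas, T constant).
W = nRT ln(V₂/V₁) = 0.466×8.314×278×ln(7.82) = 2210 J.
Q = ΔU + W = 2210 J.

2210 J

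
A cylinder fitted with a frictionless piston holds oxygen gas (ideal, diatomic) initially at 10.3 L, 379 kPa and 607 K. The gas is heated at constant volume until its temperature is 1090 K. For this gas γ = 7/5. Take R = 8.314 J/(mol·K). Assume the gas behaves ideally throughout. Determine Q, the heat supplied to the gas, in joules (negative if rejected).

7770 J

n = P₁V₁/(RT₁) = 379×10.3/(8.314×607) = 0.774 mol.
Isochoric: V stays 10.3 L; P/T = const ⇒ T₂ = 1090 K, P₂ = 681 kPa.
W = 0 (no volume change).
ΔU = nCvΔT = 0.774×20.8×(1090−607) = 7770 J.
Q = ΔU = 7770 J.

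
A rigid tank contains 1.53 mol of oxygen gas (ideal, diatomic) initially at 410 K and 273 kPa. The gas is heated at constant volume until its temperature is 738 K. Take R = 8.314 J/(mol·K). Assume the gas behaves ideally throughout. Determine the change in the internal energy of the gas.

10400 J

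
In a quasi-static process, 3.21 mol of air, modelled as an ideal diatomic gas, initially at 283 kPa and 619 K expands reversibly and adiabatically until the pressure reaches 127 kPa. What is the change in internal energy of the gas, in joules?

V₁ = nRT₁/P₁ = 3.21×8.314×619/283 = 58.4 L.
Adiabatic: T₂/T₁ = (P₂/P₁)^((γ−1)/γ) ⇒ T₂ = 619×(0.449)^0.286 = 492 K; V₂ = 103 L.
For an ideal gas ΔU = nCvΔT with Cv = (5/2)R = 20.8 J/(mol·K).
ΔU = 3.21×20.8×(492−619) = -8450 J.

-8450 J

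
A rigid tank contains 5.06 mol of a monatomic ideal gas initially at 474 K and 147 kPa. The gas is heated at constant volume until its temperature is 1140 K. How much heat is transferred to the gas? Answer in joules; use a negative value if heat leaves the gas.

V₁ = nRT₁/P₁ = 5.06×8.314×474/147 = 136 L.
Isochoric: V stays 136 L; P/T = const ⇒ T₂ = 1140 K, P₂ = 354 kPa.
W = 0 (no volume change).
ΔU = nCvΔT = 5.06×12.5×(1140−474) = 42000 J.
Q = ΔU = 42000 J.

42000 J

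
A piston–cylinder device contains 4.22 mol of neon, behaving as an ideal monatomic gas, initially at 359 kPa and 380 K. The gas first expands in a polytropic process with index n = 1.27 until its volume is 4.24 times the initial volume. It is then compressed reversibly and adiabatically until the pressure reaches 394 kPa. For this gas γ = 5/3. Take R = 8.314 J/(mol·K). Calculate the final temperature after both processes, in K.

V₁ = nRT₁/P₁ = 4.22×8.314×380/359 = 37.1 L.
Step 1 — Polytropic n=1.27: T₂ = T₁(V₁/V₂)^(n−1) = 380×(0.236)^0.27 = 257 K; P₂ = P₁(V₁/V₂)^n = 57.3 kPa.
W = (P₁V₁−P₂V₂)/(n−1) = (359×37.1−57.3×157)/0.27 = 15900 J.
ΔU = nCvΔT = 4.22×12.5×(257−380) = -6460 J.
Q = ΔU + W = 9490 J.
State after step 1: P = 57.3 kPa, V = 157 L, T = 257 K.
Step 2 — Adiabatic: T₂/T₁ = (P₂/P₁)^((γ−1)/γ) ⇒ T₂ = 257×(6.87)^0.400 = 556 K; V₂ = 49.5 L.
ΔU = nCvΔT = 4.22×12.5×(556−257) = 15700 J.
Q = 0 for an adiabatic process, so W = −ΔU = -15700 J.
Net over both steps: W = 214 J, Q = 9490 J, ΔU = 9270 J.

556 K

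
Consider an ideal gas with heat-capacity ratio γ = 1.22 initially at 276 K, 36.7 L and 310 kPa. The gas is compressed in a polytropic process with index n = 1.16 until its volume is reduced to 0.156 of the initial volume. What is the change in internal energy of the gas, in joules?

17900 J

n = P₁V₁/(RT₁) = 310×36.7/(8.314×276) = 4.96 mol.
Polytropic n=1.16: T₂ = T₁(V₁/V₂)^(n−1) = 276×(6.41)^0.16 = 372 K; P₂ = P₁(V₁/V₂)^n = 2680 kPa.
For an ideal gas ΔU = nCvΔT with Cv = R/(γ−1) = 37.8 J/(mol·K).
ΔU = 4.96×37.8×(372−276) = 17900 J.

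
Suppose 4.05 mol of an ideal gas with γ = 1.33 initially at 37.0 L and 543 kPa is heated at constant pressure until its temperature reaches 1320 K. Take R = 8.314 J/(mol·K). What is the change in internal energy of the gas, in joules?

73800 J

T₁ = P₁V₁/(nR) = 543×37.0/(4.05×8.314) = 597 K.
Isobaric: P stays 543 kPa; V/T = const ⇒ T₂ = 1320 K, V₂ = 81.9 L.
For an ideal gas ΔU = nCvΔT with Cv = R/(γ−1) = 25.2 J/(mol·K).
ΔU = 4.05×25.2×(1320−597) = 73800 J.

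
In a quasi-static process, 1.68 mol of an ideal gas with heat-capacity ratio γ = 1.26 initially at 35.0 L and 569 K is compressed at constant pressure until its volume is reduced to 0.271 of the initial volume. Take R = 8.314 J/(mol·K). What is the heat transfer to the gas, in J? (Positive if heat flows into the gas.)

-28100 J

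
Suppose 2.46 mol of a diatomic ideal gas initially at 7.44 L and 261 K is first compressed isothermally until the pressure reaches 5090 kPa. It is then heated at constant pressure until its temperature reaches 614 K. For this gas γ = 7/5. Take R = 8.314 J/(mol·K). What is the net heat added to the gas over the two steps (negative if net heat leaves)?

P₁ = nRT₁/V₁ = 2.46×8.314×261/7.44 = 717 kPa.
Step 1 — Isothermal: T stays 261 K; PV = const ⇒ V₂ = 1.05 L, P₂ = 5090 kPa.
ΔU = 0 (ideal gas, T constant).
W = nRT ln(V₂/V₁) = 2.46×8.314×261×ln(0.141) = -10500 J.
Q = ΔU + W = -10500 J.
State after step 1: P = 5090 kPa, V = 1.05 L, T = 261 K.
Step 2 — Isobaric: P stays 5090 kPa; V/T = const ⇒ T₂ = 614 K, V₂ = 2.47 L.
W = PΔV = 5090×(2.47−1.05) kPa·L = 7220 J.
ΔU = nCvΔT = 2.46×20.8×(614−261) = 18000 J.
Q = ΔU + W = nCpΔT = 25300 J.
Net over both steps: W = -3240 J, Q = 14800 J, ΔU = 18000 J.

14800 J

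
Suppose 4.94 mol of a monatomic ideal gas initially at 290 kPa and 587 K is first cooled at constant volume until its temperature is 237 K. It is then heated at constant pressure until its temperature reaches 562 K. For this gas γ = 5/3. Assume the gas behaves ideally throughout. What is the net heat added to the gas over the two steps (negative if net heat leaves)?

11800 J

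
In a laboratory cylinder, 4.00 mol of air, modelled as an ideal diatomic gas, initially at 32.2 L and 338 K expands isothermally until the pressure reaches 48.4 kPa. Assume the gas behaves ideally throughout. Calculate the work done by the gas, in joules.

22200 J

P₁ = nRT₁/V₁ = 4.00×8.314×338/32.2 = 349 kPa.
Isothermal: T stays 338 K; PV = const ⇒ V₂ = 232 L, P₂ = 48.4 kPa.
W = nRT ln(V₂/V₁) = 4.00×8.314×338×ln(7.21) = 22200 J.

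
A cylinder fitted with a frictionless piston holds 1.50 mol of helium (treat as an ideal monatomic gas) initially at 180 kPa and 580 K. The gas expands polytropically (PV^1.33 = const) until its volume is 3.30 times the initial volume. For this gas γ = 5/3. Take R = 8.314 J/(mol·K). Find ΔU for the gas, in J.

V₁ = nRT₁/P₁ = 1.50×8.314×580/180 = 40.2 L.
Polytropic n=1.33: T₂ = T₁(V₁/V₂)^(n−1) = 580×(0.303)^0.33 = 391 K; P₂ = P₁(V₁/V₂)^n = 36.8 kPa.
For an ideal gas ΔU = nCvΔT with Cv = (3/2)R = 12.5 J/(mol·K).
ΔU = 1.50×12.5×(391−580) = -3530 J.

-3530 J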